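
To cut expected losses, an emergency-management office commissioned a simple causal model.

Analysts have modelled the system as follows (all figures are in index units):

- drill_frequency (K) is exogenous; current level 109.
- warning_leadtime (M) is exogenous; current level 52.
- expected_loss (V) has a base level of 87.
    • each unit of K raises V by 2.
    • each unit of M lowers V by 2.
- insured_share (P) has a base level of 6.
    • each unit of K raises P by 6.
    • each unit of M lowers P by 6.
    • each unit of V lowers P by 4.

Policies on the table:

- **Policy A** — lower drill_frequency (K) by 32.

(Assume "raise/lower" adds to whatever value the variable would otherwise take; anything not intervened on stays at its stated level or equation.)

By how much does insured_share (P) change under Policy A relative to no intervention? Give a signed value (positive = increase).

Baseline:
  K = 109
  M = 52
  V = 87 + 2·109 − 2·52 = 201
  P = 6 + 6·109 − 6·52 − 4·201 = -456
Policy A (K − 32):
  K = 109 − 32 = 77
  M = 52
  V = 87 + 2·77 − 2·52 = 137
  P = 6 + 6·77 − 6·52 − 4·137 = -392
Change in P: -392 − (-456) = 64

64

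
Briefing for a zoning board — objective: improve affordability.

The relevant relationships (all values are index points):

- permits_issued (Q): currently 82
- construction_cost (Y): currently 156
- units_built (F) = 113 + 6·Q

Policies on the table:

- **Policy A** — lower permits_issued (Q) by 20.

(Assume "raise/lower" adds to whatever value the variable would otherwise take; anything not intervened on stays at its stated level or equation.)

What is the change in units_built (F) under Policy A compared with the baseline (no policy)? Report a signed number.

-120

Baseline:
  Q = 82
  F = 113 + 6·82 = 605
Policy A (Q − 20):
  Q = 82 − 20 = 62
  F = 113 + 6·62 = 485
Change in F: 485 − 605 = -120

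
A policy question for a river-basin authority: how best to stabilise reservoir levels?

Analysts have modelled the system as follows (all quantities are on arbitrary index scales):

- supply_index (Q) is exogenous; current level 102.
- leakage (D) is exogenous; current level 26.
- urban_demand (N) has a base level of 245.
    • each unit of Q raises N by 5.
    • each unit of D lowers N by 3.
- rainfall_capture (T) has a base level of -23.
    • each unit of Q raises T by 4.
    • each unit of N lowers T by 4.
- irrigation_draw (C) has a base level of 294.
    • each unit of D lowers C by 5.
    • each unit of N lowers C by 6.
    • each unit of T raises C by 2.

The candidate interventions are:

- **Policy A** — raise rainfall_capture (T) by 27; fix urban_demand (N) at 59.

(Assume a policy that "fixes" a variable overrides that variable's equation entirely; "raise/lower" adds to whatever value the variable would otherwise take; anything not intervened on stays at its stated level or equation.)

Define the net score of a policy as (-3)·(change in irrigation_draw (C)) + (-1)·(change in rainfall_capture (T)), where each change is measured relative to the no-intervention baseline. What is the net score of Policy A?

Baseline:
  Q = 102
  D = 26
  N = 245 + 5·102 − 3·26 = 677
  T = -23 + 4·102 − 4·677 = -2323
  C = 294 − 5·26 − 6·677 + 2·(-2323) = -8544
Policy A (T + 27, N := 59):
  Q = 102
  D = 26
  N = 59
  T = -23 + 4·102 − 4·59 (+27 from intervention) = 176
  C = 294 − 5·26 − 6·59 + 2·176 = 162
ΔC = 162 − (-8544) = 8706; ΔT = 176 − (-2323) = 2499
Score = (-3)·8706 + (-1)·2499 = -28617

-28617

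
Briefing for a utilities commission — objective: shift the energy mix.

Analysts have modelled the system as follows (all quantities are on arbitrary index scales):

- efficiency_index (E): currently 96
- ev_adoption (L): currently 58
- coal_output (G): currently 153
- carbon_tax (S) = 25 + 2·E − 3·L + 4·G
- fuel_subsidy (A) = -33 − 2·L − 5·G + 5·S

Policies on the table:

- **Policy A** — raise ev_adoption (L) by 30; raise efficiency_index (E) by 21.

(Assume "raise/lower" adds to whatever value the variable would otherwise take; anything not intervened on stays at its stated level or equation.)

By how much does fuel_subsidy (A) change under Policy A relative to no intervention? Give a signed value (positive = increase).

Baseline:
  E = 96
  L = 58
  G = 153
  S = 25 + 2·96 − 3·58 + 4·153 = 655
  A = -33 − 2·58 − 5·153 + 5·655 = 2361
Policy A (L + 30, E + 21):
  E = 96 + 21 = 117
  L = 58 + 30 = 88
  G = 153
  S = 25 + 2·117 − 3·88 + 4·153 = 607
  A = -33 − 2·88 − 5·153 + 5·607 = 2061
Change in A: 2061 − 2361 = -300

-300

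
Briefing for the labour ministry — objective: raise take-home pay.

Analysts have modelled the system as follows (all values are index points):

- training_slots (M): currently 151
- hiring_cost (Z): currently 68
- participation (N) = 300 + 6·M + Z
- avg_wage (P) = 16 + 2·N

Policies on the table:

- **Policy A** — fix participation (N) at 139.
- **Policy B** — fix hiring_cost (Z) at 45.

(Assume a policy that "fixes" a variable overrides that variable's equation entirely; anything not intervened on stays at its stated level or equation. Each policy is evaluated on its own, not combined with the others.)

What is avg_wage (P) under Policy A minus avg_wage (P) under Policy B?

Policy A (N := 139):
  M = 151
  Z = 68
  N = 139
  P = 16 + 2·139 = 294
Policy B (Z := 45):
  M = 151
  Z = 45
  N = 300 + 6·151 + 45 = 1251
  P = 16 + 2·1251 = 2518
P: 294 − 2518 = -2224

-2224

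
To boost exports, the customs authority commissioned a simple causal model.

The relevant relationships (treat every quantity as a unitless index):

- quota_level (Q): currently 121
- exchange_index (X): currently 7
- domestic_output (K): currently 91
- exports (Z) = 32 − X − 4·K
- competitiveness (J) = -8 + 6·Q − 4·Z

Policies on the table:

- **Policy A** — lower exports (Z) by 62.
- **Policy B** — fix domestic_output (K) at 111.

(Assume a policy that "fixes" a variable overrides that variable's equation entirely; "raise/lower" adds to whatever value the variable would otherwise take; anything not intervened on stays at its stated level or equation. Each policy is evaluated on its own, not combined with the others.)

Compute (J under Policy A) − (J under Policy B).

-72

Policy A (Z − 62):
  Q = 121
  X = 7
  K = 91
  Z = 32 − 7 − 4·91 (−62 from intervention) = -401
  J = -8 + 6·121 − 4·(-401) = 2322
Policy B (K := 111):
  Q = 121
  X = 7
  K = 111
  Z = 32 − 7 − 4·111 = -419
  J = -8 + 6·121 − 4·(-419) = 2394
J: 2322 − 2394 = -72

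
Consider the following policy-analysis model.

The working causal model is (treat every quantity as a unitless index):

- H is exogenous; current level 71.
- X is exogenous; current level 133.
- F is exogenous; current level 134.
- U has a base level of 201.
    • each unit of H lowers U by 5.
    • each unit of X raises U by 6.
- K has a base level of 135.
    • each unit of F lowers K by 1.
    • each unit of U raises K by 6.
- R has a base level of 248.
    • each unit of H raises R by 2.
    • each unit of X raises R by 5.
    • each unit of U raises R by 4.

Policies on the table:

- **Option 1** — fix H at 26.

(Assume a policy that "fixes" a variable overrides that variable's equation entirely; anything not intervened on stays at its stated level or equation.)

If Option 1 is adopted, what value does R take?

4441

Option 1 (H := 26):
  H = 26
  X = 133
  U = 201 − 5·26 + 6·133 = 869
  R = 248 + 2·26 + 5·133 + 4·869 = 4441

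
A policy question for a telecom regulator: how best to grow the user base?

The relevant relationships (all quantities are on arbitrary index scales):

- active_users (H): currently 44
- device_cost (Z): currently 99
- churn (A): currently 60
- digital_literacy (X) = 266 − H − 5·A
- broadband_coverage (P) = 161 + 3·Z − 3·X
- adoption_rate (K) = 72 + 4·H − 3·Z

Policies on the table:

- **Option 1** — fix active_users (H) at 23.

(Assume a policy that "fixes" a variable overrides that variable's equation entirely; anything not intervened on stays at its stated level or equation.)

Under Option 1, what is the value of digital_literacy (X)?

Option 1 (H := 23):
  H = 23
  A = 60
  X = 266 − 23 − 5·60 = -57

-57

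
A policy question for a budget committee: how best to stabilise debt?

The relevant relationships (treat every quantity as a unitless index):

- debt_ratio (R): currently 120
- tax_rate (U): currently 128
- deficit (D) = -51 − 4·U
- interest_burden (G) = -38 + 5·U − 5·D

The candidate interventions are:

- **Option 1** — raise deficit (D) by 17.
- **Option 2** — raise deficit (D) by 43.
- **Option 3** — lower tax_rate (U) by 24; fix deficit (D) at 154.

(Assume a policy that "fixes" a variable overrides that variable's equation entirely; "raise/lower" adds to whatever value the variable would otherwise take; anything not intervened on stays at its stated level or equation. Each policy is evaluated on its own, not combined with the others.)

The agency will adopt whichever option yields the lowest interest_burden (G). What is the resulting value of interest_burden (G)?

Option 1 (D + 17):
  U = 128
  D = -51 − 4·128 (+17 from intervention) = -546
  G = -38 + 5·128 − 5·(-546) = 3332
Option 2 (D + 43):
  U = 128
  D = -51 − 4·128 (+43 from intervention) = -520
  G = -38 + 5·128 − 5·(-520) = 3202
Option 3 (U − 24, D := 154):
  U = 128 − 24 = 104
  D = 154
  G = -38 + 5·104 − 5·154 = -288
Comparing — Option 1: G=3332, Option 2: G=3202, Option 3: G=-288. Lowest is -288 (Option 3).

-288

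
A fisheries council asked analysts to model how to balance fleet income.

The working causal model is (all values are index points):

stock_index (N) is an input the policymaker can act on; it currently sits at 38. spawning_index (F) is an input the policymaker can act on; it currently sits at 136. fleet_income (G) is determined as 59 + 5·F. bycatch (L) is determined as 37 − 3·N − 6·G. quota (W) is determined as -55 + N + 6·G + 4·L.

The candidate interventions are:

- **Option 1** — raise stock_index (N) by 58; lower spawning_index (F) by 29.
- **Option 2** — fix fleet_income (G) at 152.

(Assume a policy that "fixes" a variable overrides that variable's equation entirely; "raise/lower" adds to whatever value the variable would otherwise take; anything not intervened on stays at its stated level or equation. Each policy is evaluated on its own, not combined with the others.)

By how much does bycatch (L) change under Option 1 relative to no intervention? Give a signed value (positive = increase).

Baseline:
  N = 38
  F = 136
  G = 59 + 5·136 = 739
  L = 37 − 3·38 − 6·739 = -4511
Option 1 (N + 58, F − 29):
  N = 38 + 58 = 96
  F = 136 − 29 = 107
  G = 59 + 5·107 = 594
  L = 37 − 3·96 − 6·594 = -3815
Change in L: -3815 − (-4511) = 696

696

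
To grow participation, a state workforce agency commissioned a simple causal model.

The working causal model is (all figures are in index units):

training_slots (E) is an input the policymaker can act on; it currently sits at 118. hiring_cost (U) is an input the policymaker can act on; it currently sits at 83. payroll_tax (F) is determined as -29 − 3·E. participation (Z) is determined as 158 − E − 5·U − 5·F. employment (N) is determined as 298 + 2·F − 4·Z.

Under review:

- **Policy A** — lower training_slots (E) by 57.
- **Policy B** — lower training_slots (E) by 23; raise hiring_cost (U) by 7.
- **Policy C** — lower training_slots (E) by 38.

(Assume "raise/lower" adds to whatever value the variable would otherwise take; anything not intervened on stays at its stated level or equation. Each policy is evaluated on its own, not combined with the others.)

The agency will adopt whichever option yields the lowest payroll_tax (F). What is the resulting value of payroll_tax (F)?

Policy A (E − 57):
  E = 118 − 57 = 61
  F = -29 − 3·61 = -212
Policy B (E − 23, U + 7):
  E = 118 − 23 = 95
  F = -29 − 3·95 = -314
Policy C (E − 38):
  E = 118 − 38 = 80
  F = -29 − 3·80 = -269
Comparing — Policy A: F=-212, Policy B: F=-314, Policy C: F=-269. Lowest is -314 (Policy B).

-314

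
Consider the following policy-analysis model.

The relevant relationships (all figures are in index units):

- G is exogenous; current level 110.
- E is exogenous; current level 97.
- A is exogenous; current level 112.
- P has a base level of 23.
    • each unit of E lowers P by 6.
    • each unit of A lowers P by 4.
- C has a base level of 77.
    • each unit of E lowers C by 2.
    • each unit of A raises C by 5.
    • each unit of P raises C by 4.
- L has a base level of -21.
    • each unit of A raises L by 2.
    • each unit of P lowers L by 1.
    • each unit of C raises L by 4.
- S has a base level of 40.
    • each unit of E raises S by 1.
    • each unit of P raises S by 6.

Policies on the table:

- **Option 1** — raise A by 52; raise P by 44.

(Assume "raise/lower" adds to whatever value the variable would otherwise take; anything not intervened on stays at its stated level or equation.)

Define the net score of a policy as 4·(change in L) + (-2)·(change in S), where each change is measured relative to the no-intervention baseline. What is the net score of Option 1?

-3296

Baseline:
  E = 97
  A = 112
  P = 23 − 6·97 − 4·112 = -1007
  C = 77 − 2·97 + 5·112 + 4·(-1007) = -3585
  L = -21 + 2·112 − (-1007) + 4·(-3585) = -13130
  S = 40 + 97 + 6·(-1007) = -5905
Option 1 (A + 52, P + 44):
  E = 97
  A = 112 + 52 = 164
  P = 23 − 6·97 − 4·164 (+44 from intervention) = -1171
  C = 77 − 2·97 + 5·164 + 4·(-1171) = -3981
  L = -21 + 2·164 − (-1171) + 4·(-3981) = -14446
  S = 40 + 97 + 6·(-1171) = -6889
ΔL = -14446 − (-13130) = -1316; ΔS = -6889 − (-5905) = -984
Score = 4·(-1316) + (-2)·(-984) = -3296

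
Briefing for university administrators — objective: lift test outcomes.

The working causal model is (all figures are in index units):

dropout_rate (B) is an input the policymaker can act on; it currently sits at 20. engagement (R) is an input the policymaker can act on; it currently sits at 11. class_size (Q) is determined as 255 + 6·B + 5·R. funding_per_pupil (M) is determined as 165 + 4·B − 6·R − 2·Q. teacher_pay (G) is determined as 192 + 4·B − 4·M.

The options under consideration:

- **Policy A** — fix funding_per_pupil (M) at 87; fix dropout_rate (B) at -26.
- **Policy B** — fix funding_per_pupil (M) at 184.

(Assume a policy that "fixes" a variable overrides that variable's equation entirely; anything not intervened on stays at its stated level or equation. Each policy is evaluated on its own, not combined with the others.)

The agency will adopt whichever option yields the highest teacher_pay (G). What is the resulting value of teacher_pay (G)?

-260

Policy A (M := 87, B := -26):
  B = -26
  R = 11
  Q = 255 + 6·(-26) + 5·11 = 154
  M = 87
  G = 192 + 4·(-26) − 4·87 = -260
Policy B (M := 184):
  B = 20
  R = 11
  Q = 255 + 6·20 + 5·11 = 430
  M = 184
  G = 192 + 4·20 − 4·184 = -464
Comparing — Policy A: G=-260, Policy B: G=-464. Highest is -260 (Policy A).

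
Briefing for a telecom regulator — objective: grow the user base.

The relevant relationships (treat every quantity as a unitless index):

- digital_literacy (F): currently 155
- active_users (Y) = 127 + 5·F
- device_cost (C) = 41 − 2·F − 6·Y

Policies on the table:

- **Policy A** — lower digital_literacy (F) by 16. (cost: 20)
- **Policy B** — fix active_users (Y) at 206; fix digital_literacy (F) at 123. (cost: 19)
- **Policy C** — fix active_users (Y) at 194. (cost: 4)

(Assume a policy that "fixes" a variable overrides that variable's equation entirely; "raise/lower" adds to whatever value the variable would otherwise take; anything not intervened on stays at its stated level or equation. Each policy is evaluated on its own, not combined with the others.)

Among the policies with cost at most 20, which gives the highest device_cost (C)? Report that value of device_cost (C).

Policy A (F − 16):
  F = 155 − 16 = 139
  Y = 127 + 5·139 = 822
  C = 41 − 2·139 − 6·822 = -5169
Policy B (Y := 206, F := 123):
  F = 123
  Y = 206
  C = 41 − 2·123 − 6·206 = -1441
Policy C (Y := 194):
  F = 155
  Y = 194
  C = 41 − 2·155 − 6·194 = -1433
Comparing — Policy A: C=-5169, Policy B: C=-1441, Policy C: C=-1433. Highest is -1433 (Policy C).

-1433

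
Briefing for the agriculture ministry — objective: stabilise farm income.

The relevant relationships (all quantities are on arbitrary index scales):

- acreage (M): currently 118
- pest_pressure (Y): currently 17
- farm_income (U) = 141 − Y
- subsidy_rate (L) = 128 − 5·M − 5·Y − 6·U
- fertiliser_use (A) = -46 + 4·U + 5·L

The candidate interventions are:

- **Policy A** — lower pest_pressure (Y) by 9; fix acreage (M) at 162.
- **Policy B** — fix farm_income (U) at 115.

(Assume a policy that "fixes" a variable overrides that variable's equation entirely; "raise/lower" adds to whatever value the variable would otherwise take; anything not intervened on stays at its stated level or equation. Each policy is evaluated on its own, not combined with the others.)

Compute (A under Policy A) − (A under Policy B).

Policy A (Y − 9, M := 162):
  M = 162
  Y = 17 − 9 = 8
  U = 141 − 8 = 133
  L = 128 − 5·162 − 5·8 − 6·133 = -1520
  A = -46 + 4·133 + 5·(-1520) = -7114
Policy B (U := 115):
  M = 118
  Y = 17
  U = 115
  L = 128 − 5·118 − 5·17 − 6·115 = -1237
  A = -46 + 4·115 + 5·(-1237) = -5771
A: -7114 − (-5771) = -1343

-1343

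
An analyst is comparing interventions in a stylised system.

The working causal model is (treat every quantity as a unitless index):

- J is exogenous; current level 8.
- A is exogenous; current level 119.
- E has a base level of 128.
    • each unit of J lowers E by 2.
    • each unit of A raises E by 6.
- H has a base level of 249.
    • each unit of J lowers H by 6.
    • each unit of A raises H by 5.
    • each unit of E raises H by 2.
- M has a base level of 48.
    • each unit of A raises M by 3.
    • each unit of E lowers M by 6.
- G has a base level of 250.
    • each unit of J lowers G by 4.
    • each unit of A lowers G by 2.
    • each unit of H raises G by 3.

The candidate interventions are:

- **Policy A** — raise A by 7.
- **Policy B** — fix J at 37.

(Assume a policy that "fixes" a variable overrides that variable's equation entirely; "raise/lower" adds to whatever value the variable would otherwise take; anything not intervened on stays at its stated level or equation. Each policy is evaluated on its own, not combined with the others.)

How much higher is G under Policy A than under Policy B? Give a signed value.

1329

Policy A (A + 7):
  J = 8
  A = 119 + 7 = 126
  E = 128 − 2·8 + 6·126 = 868
  H = 249 − 6·8 + 5·126 + 2·868 = 2567
  G = 250 − 4·8 − 2·126 + 3·2567 = 7667
Policy B (J := 37):
  J = 37
  A = 119
  E = 128 − 2·37 + 6·119 = 768
  H = 249 − 6·37 + 5·119 + 2·768 = 2158
  G = 250 − 4·37 − 2·119 + 3·2158 = 6338
G: 7667 − 6338 = 1329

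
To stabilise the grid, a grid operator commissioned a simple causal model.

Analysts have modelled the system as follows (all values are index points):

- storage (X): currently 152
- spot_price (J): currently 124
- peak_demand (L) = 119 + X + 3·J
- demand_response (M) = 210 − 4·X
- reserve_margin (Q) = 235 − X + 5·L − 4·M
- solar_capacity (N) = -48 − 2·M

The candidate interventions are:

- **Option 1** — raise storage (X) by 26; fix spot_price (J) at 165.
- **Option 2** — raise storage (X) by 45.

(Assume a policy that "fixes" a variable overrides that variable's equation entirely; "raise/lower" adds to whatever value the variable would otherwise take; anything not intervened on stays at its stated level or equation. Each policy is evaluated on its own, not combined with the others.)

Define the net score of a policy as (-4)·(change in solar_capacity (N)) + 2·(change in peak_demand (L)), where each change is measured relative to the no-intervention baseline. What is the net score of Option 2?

-1350

Baseline:
  X = 152
  J = 124
  L = 119 + 152 + 3·124 = 643
  M = 210 − 4·152 = -398
  N = -48 − 2·(-398) = 748
Option 2 (X + 45):
  X = 152 + 45 = 197
  J = 124
  L = 119 + 197 + 3·124 = 688
  M = 210 − 4·197 = -578
  N = -48 − 2·(-578) = 1108
ΔN = 1108 − 748 = 360; ΔL = 688 − 643 = 45
Score = (-4)·360 + 2·45 = -1350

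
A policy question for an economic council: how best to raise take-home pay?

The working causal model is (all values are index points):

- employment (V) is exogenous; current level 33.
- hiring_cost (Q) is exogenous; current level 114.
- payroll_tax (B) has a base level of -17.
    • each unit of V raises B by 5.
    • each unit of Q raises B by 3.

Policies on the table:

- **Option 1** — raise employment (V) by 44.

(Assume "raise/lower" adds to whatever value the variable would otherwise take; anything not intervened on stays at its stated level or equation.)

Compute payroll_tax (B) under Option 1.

710

Option 1 (V + 44):
  V = 33 + 44 = 77
  Q = 114
  B = -17 + 5·77 + 3·114 = 710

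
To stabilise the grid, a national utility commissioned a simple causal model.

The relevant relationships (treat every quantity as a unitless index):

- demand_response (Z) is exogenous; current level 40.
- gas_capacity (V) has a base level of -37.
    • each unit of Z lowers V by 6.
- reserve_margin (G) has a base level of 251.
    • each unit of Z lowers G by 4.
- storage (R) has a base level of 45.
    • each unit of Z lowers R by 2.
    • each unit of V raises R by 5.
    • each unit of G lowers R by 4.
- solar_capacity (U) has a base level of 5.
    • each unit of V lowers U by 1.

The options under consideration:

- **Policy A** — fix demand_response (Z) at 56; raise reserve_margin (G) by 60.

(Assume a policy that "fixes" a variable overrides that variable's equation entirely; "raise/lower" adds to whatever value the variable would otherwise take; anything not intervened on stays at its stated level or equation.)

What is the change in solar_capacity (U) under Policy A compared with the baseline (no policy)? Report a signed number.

Baseline:
  Z = 40
  V = -37 − 6·40 = -277
  U = 5 − (-277) = 282
Policy A (Z := 56, G + 60):
  Z = 56
  V = -37 − 6·56 = -373
  U = 5 − (-373) = 378
Change in U: 378 − 282 = 96

96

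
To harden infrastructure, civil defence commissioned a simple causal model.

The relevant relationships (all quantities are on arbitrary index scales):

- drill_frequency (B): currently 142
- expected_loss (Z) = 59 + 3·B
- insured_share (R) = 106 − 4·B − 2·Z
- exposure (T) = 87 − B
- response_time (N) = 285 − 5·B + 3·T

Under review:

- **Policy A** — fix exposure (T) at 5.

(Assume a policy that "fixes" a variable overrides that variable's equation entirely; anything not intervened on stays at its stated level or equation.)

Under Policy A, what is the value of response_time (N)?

-410

Policy A (T := 5):
  B = 142
  T = 5
  N = 285 − 5·142 + 3·5 = -410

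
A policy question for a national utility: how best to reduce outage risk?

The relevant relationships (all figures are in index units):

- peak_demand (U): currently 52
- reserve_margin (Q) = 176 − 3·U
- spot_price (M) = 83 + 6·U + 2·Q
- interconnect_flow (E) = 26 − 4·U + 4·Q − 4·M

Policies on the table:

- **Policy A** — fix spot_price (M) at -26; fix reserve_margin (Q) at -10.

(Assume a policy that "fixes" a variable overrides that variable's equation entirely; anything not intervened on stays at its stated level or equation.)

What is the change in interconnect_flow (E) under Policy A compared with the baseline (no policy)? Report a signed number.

Baseline:
  U = 52
  Q = 176 − 3·52 = 20
  M = 83 + 6·52 + 2·20 = 435
  E = 26 − 4·52 + 4·20 − 4·435 = -1842
Policy A (M := -26, Q := -10):
  U = 52
  Q = -10
  M = -26
  E = 26 − 4·52 + 4·(-10) − 4·(-26) = -118
Change in E: -118 − (-1842) = 1724

1724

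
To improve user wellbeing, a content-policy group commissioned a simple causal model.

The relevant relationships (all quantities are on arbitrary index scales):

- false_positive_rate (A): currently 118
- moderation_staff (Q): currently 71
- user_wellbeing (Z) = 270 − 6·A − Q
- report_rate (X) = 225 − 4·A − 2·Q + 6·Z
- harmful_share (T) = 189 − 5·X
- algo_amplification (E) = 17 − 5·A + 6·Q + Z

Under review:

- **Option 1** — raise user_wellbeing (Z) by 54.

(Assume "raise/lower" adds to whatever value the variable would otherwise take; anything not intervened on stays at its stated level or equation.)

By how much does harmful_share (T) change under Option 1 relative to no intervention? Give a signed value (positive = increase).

Baseline:
  A = 118
  Q = 71
  Z = 270 − 6·118 − 71 = -509
  X = 225 − 4·118 − 2·71 + 6·(-509) = -3443
  T = 189 − 5·(-3443) = 17404
Option 1 (Z + 54):
  A = 118
  Q = 71
  Z = 270 − 6·118 − 71 (+54 from intervention) = -455
  X = 225 − 4·118 − 2·71 + 6·(-455) = -3119
  T = 189 − 5·(-3119) = 15784
Change in T: 15784 − 17404 = -1620

-1620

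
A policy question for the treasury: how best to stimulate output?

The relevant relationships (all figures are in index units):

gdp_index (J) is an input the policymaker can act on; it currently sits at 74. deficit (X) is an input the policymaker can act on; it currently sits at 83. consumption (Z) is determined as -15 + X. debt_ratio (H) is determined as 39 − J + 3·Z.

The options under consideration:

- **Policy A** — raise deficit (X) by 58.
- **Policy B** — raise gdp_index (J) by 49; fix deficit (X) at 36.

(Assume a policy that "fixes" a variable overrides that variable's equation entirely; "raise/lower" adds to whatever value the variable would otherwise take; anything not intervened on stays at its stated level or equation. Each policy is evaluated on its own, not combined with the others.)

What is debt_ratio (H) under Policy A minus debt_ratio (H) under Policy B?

Policy A (X + 58):
  J = 74
  X = 83 + 58 = 141
  Z = -15 + 141 = 126
  H = 39 − 74 + 3·126 = 343
Policy B (J + 49, X := 36):
  J = 74 + 49 = 123
  X = 36
  Z = -15 + 36 = 21
  H = 39 − 123 + 3·21 = -21
H: 343 − (-21) = 364

364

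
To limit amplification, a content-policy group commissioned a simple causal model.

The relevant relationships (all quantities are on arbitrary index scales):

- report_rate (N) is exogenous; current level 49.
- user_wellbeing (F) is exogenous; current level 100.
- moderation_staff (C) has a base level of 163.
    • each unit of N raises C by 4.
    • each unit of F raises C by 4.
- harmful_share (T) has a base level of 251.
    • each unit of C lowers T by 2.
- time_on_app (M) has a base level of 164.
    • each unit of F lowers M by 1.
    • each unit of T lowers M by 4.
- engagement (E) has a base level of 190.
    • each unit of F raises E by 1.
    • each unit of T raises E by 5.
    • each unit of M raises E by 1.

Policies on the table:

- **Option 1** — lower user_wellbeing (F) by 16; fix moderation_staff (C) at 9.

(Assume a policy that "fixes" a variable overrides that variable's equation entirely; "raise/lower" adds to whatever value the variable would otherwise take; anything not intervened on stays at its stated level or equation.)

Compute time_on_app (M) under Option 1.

-852

Option 1 (F − 16, C := 9):
  N = 49
  F = 100 − 16 = 84
  C = 9
  T = 251 − 2·9 = 233
  M = 164 − 84 − 4·233 = -852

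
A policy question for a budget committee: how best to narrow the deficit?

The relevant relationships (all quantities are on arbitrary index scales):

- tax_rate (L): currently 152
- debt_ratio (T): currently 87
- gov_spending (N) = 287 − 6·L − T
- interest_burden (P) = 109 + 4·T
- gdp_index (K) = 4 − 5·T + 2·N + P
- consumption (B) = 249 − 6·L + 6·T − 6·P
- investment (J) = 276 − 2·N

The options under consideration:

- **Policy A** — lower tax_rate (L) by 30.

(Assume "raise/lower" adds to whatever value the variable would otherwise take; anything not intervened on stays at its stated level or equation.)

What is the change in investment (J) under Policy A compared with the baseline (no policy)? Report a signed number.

-360

Baseline:
  L = 152
  T = 87
  N = 287 − 6·152 − 87 = -712
  J = 276 − 2·(-712) = 1700
Policy A (L − 30):
  L = 152 − 30 = 122
  T = 87
  N = 287 − 6·122 − 87 = -532
  J = 276 − 2·(-532) = 1340
Change in J: 1340 − 1700 = -360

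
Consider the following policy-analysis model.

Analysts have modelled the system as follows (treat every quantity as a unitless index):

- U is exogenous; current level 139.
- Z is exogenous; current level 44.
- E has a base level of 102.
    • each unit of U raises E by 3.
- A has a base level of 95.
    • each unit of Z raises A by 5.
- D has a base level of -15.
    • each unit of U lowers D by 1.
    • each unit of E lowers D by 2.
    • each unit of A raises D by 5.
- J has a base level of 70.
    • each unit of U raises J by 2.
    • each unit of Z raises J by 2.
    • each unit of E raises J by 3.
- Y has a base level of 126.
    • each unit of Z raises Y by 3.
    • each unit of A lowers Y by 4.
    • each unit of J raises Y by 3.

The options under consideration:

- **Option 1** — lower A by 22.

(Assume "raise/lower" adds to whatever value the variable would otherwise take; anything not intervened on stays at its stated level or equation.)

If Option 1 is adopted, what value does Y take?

Option 1 (A − 22):
  U = 139
  Z = 44
  E = 102 + 3·139 = 519
  A = 95 + 5·44 (−22 from intervention) = 293
  J = 70 + 2·139 + 2·44 + 3·519 = 1993
  Y = 126 + 3·44 − 4·293 + 3·1993 = 5065

5065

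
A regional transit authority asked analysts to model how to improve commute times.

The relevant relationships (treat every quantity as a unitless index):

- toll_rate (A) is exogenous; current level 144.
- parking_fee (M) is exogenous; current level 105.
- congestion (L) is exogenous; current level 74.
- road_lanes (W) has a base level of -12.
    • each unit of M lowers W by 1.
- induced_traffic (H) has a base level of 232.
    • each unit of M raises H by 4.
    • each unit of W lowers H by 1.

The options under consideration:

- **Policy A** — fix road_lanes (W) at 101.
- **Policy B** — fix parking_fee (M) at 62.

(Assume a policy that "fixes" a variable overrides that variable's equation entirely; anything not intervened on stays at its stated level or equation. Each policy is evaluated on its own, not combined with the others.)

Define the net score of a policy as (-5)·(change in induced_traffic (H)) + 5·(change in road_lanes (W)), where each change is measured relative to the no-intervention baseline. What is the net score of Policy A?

Baseline:
  M = 105
  W = -12 − 105 = -117
  H = 232 + 4·105 − (-117) = 769
Policy A (W := 101):
  M = 105
  W = 101
  H = 232 + 4·105 − 101 = 551
ΔH = 551 − 769 = -218; ΔW = 101 − (-117) = 218
Score = (-5)·(-218) + 5·218 = 2180

2180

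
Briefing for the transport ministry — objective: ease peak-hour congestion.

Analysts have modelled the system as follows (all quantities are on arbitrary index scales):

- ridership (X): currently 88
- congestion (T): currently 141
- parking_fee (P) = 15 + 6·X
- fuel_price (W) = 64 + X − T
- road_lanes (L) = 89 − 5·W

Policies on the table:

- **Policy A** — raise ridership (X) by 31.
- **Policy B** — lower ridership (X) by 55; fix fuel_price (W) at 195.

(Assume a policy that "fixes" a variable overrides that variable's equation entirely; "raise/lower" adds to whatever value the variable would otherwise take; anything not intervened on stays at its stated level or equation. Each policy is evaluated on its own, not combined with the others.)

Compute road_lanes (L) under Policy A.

-121

Policy A (X + 31):
  X = 88 + 31 = 119
  T = 141
  W = 64 + 119 − 141 = 42
  L = 89 − 5·42 = -121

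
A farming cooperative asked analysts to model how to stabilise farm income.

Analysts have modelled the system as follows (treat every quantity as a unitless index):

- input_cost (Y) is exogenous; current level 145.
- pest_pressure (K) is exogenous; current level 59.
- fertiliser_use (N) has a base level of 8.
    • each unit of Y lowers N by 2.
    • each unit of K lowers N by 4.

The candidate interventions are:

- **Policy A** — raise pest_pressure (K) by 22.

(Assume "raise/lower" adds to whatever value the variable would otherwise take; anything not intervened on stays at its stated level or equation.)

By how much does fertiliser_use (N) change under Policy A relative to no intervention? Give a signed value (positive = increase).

-88

Baseline:
  Y = 145
  K = 59
  N = 8 − 2·145 − 4·59 = -518
Policy A (K + 22):
  Y = 145
  K = 59 + 22 = 81
  N = 8 − 2·145 − 4·81 = -606
Change in N: -606 − (-518) = -88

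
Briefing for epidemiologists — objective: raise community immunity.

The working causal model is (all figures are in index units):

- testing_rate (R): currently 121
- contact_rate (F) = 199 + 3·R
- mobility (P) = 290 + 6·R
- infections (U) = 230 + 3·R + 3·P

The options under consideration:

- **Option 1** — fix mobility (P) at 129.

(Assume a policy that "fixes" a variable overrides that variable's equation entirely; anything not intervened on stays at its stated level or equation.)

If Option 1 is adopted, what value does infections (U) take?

Option 1 (P := 129):
  R = 121
  P = 129
  U = 230 + 3·121 + 3·129 = 980

980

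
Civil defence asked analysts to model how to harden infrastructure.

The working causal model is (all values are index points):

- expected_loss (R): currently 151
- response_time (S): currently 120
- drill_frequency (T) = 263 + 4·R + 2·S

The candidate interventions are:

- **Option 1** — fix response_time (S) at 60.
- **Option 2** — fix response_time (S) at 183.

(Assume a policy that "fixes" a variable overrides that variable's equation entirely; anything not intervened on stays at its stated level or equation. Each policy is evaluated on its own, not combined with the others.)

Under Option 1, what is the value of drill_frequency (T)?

Option 1 (S := 60):
  R = 151
  S = 60
  T = 263 + 4·151 + 2·60 = 987

987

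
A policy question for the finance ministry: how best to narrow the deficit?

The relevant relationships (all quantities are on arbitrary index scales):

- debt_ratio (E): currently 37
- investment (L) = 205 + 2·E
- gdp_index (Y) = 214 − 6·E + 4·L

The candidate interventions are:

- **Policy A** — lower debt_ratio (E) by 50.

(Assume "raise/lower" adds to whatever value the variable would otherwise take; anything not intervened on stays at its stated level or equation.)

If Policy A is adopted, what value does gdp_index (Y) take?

1008

Policy A (E − 50):
  E = 37 − 50 = -13
  L = 205 + 2·(-13) = 179
  Y = 214 − 6·(-13) + 4·179 = 1008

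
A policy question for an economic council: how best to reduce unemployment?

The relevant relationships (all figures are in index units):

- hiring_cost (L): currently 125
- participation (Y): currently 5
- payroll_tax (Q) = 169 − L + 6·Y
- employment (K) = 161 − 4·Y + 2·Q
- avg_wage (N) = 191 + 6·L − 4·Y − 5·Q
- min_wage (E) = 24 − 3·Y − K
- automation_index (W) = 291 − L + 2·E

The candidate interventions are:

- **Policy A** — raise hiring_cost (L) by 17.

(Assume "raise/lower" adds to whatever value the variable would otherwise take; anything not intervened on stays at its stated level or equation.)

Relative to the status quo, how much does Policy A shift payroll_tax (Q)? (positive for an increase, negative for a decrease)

-17

Baseline:
  L = 125
  Y = 5
  Q = 169 − 125 + 6·5 = 74
Policy A (L + 17):
  L = 125 + 17 = 142
  Y = 5
  Q = 169 − 142 + 6·5 = 57
Change in Q: 57 − 74 = -17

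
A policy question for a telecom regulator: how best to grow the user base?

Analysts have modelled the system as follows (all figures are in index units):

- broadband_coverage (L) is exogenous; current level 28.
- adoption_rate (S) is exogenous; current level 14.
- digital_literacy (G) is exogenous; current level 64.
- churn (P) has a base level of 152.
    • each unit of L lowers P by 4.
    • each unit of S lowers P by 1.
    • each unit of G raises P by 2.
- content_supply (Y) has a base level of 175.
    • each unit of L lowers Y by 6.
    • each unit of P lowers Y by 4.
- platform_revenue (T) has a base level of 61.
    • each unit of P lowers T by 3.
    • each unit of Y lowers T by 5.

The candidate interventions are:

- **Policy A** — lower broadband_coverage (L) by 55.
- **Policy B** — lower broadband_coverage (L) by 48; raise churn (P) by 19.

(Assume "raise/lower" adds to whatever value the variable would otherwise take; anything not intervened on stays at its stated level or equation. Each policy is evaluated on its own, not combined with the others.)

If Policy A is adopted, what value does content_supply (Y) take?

-1159

Policy A (L − 55):
  L = 28 − 55 = -27
  S = 14
  G = 64
  P = 152 − 4·(-27) − 14 + 2·64 = 374
  Y = 175 − 6·(-27) − 4·374 = -1159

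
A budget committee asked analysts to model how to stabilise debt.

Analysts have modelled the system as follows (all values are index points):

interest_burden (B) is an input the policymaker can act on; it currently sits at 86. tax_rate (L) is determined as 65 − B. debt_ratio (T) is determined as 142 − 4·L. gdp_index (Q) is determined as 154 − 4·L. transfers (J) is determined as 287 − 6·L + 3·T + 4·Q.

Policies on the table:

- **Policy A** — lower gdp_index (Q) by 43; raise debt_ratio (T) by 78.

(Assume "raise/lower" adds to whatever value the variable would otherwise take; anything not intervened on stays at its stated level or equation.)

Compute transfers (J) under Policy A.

Policy A (Q − 43, T + 78):
  B = 86
  L = 65 − 86 = -21
  T = 142 − 4·(-21) (+78 from intervention) = 304
  Q = 154 − 4·(-21) (−43 from intervention) = 195
  J = 287 − 6·(-21) + 3·304 + 4·195 = 2105

2105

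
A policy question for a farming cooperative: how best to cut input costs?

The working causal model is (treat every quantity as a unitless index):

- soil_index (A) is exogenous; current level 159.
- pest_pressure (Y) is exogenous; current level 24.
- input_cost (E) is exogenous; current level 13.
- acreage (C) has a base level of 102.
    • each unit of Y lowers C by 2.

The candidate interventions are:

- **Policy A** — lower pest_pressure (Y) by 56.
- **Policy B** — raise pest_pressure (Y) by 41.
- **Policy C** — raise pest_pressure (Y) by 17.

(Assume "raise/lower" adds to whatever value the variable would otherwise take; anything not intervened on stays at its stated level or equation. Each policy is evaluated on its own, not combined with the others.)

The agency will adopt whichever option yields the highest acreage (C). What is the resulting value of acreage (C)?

166

Policy A (Y − 56):
  Y = 24 − 56 = -32
  C = 102 − 2·(-32) = 166
Policy B (Y + 41):
  Y = 24 + 41 = 65
  C = 102 − 2·65 = -28
Policy C (Y + 17):
  Y = 24 + 17 = 41
  C = 102 − 2·41 = 20
Comparing — Policy A: C=166, Policy B: C=-28, Policy C: C=20. Highest is 166 (Policy A).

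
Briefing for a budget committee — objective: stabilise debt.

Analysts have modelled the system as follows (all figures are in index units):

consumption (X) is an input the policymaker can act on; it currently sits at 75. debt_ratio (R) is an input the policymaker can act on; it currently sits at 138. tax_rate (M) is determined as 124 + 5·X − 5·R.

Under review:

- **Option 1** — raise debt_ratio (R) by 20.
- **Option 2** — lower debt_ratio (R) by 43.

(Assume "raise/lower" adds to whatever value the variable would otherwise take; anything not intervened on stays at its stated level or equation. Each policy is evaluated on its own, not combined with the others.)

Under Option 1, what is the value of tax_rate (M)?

-291

Option 1 (R + 20):
  X = 75
  R = 138 + 20 = 158
  M = 124 + 5·75 − 5·158 = -291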